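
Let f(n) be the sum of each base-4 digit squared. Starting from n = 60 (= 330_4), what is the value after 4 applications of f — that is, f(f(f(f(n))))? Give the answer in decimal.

60 = (3,3,0)_4 → 3² + 3² + 0² = 9 + 9 + 0 = 18
18 = (1,0,2)_4 → 1² + 0² + 2² = 1 + 0 + 4 = 5
5 = (1,1)_4 → 1² + 1² = 1 + 1 = 2
2 = (2)_4 → 2² = 4

4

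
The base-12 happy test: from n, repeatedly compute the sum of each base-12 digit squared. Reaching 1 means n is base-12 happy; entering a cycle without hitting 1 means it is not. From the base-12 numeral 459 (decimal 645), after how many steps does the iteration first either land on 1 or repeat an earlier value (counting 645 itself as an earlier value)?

645 = (4,5,9)_12 → 4² + 5² + 9² = 16 + 25 + 81 = 122
122 = (10,2)_12 → 10² + 2² = 100 + 4 = 104
104 = (8,8)_12 → 8² + 8² = 64 + 64 = 128
128 = (10,8)_12 → 10² + 8² = 100 + 64 = 164
164 = (1,1,8)_12 → 1² + 1² + 8² = 1 + 1 + 64 = 66
66 = (5,6)_12 → 5² + 6² = 25 + 36 = 61
61 = (5,1)_12 → 5² + 1² = 25 + 1 = 26
26 = (2,2)_12 → 2² + 2² = 4 + 4 = 8
8 = (8)_12 → 8² = 64
64 = (5,4)_12 → 5² + 4² = 25 + 16 = 41
41 = (3,5)_12 → 3² + 5² = 9 + 25 = 34
34 = (2,10)_12 → 2² + 10² = 4 + 100 = 104  — 104 repeats.
That took 12 steps.

12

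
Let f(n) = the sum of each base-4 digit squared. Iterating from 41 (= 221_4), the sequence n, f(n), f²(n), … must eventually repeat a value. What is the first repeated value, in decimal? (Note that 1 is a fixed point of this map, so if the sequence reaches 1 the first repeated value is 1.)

41 = (2,2,1)_4 → 2² + 2² + 1² = 9
9 = (2,1)_4 → 2² + 1² = 5
5 = (1,1)_4 → 1² + 1² = 2
2 = (2)_4 → 2² = 4
4 = (1,0)_4 → 1² + 0² = 1  — reached the fixed point 1.
1 → 1, so 1 is the first repeated value.

1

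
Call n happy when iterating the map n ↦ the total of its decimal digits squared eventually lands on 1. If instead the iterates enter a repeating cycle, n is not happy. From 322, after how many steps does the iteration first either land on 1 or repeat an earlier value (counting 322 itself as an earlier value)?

14

322 → 3² + 2² + 2² = 17
17 → 1² + 7² = 50
50 → 5² + 0² = 25
25 → 2² + 5² = 29
29 → 2² + 9² = 85
85 → 8² + 5² = 89
89 → 8² + 9² = 145
145 → 1² + 4² + 5² = 42
42 → 4² + 2² = 20
20 → 2² + 0² = 4
4 → 4² = 16
16 → 1² + 6² = 37
37 → 3² + 7² = 58
58 → 5² + 8² = 89  — 89 repeats.
That took 14 steps.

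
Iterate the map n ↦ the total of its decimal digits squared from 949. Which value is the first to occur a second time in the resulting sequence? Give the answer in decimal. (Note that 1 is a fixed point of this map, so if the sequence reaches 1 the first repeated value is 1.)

37

949 → 9² + 4² + 9² = 81 + 16 + 81 = 178
178 → 1² + 7² + 8² = 1 + 49 + 64 = 114
114 → 1² + 1² + 4² = 1 + 1 + 16 = 18
18 → 1² + 8² = 1 + 64 = 65
65 → 6² + 5² = 36 + 25 = 61
61 → 6² + 1² = 36 + 1 = 37
37 → 3² + 7² = 9 + 49 = 58
58 → 5² + 8² = 25 + 64 = 89
89 → 8² + 9² = 64 + 81 = 145
145 → 1² + 4² + 5² = 1 + 16 + 25 = 42
42 → 4² + 2² = 16 + 4 = 20
20 → 2² + 0² = 4 + 0 = 4
4 → 4² = 16
16 → 1² + 6² = 1 + 36 = 37  — 37 already appeared earlier.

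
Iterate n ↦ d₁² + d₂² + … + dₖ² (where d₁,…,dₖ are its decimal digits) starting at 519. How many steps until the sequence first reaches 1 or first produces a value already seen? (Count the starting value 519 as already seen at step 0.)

519 → 5² + 1² + 9² = 25 + 1 + 81 = 107
107 → 1² + 0² + 7² = 1 + 0 + 49 = 50
50 → 5² + 0² = 25 + 0 = 25
25 → 2² + 5² = 4 + 25 = 29
29 → 2² + 9² = 4 + 81 = 85
85 → 8² + 5² = 64 + 25 = 89
89 → 8² + 9² = 64 + 81 = 145
145 → 1² + 4² + 5² = 1 + 16 + 25 = 42
42 → 4² + 2² = 16 + 4 = 20
20 → 2² + 0² = 4 + 0 = 4
4 → 4² = 16
16 → 1² + 6² = 1 + 36 = 37
37 → 3² + 7² = 9 + 49 = 58
58 → 5² + 8² = 25 + 64 = 89  — 89 repeats.
That took 14 steps.

14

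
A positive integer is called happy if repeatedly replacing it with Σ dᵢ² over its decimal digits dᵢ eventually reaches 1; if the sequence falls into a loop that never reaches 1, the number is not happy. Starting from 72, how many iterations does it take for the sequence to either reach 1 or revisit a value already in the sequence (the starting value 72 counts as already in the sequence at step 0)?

14

72 → 7² + 2² = 53
53 → 5² + 3² = 34
34 → 3² + 4² = 25
25 → 2² + 5² = 29
29 → 2² + 9² = 85
85 → 8² + 5² = 89
89 → 8² + 9² = 145
145 → 1² + 4² + 5² = 42
42 → 4² + 2² = 20
20 → 2² + 0² = 4
4 → 4² = 16
16 → 1² + 6² = 37
37 → 3² + 7² = 58
58 → 5² + 8² = 89  — 89 repeats.
That took 14 steps.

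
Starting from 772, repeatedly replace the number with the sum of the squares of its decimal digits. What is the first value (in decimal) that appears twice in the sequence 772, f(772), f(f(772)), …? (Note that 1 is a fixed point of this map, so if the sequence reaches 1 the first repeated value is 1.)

772 → 7² + 7² + 2² = 102
102 → 1² + 0² + 2² = 5
5 → 5² = 25
25 → 2² + 5² = 29
29 → 2² + 9² = 85
85 → 8² + 5² = 89
89 → 8² + 9² = 145
145 → 1² + 4² + 5² = 42
42 → 4² + 2² = 20
20 → 2² + 0² = 4
4 → 4² = 16
16 → 1² + 6² = 37
37 → 3² + 7² = 58
58 → 5² + 8² = 89  — 89 already appeared earlier.

89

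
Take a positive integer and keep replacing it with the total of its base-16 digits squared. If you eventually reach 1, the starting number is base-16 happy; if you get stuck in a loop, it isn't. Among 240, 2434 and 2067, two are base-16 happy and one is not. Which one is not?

240

240: 240 → 225 → 197 → 169 → 181 → 146 → 85 → 50 → 13 → 169  — repeats 169 (not base-16 happy)
2434: 2434 → 149 → 106 → 136 → 128 → 64 → 16 → 1  — reaches 1 (base-16 happy)
2067: 2067 → 74 → 116 → 65 → 17 → 2 → 4 → 16 → 1  — reaches 1 (base-16 happy)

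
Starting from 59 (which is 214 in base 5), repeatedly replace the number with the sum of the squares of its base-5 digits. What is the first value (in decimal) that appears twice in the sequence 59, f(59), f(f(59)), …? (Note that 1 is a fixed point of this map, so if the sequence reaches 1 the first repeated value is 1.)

13

59 = (2,1,4)_5 → 2² + 1² + 4² = 4 + 1 + 16 = 21
21 = (4,1)_5 → 4² + 1² = 16 + 1 = 17
17 = (3,2)_5 → 3² + 2² = 9 + 4 = 13
13 = (2,3)_5 → 2² + 3² = 4 + 9 = 13  — 13 already appeared earlier.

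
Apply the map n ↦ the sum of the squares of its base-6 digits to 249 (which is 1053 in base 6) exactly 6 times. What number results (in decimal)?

249 = (1,0,5,3)_6 → 1² + 0² + 5² + 3² = 1 + 0 + 25 + 9 = 35
35 = (5,5)_6 → 5² + 5² = 25 + 25 = 50
50 = (1,2,2)_6 → 1² + 2² + 2² = 1 + 4 + 4 = 9
9 = (1,3)_6 → 1² + 3² = 1 + 9 = 10
10 = (1,4)_6 → 1² + 4² = 1 + 16 = 17
17 = (2,5)_6 → 2² + 5² = 4 + 25 = 29

29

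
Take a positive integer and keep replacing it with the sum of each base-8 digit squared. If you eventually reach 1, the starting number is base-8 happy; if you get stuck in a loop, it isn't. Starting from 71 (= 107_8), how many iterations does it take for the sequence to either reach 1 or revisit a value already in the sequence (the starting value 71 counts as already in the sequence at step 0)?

6

71 = (1,0,7)_8 → 1² + 0² + 7² = 50
50 = (6,2)_8 → 6² + 2² = 40
40 = (5,0)_8 → 5² + 0² = 25
25 = (3,1)_8 → 3² + 1² = 10
10 = (1,2)_8 → 1² + 2² = 5
5 = (5)_8 → 5² = 25  — 25 repeats.
That took 6 steps.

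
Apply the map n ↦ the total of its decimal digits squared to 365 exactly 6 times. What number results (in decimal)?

1

365 → 3² + 6² + 5² = 9 + 36 + 25 = 70
70 → 7² + 0² = 49 + 0 = 49
49 → 4² + 9² = 16 + 81 = 97
97 → 9² + 7² = 81 + 49 = 130
130 → 1² + 3² + 0² = 1 + 9 + 0 = 10
10 → 1² + 0² = 1 + 0 = 1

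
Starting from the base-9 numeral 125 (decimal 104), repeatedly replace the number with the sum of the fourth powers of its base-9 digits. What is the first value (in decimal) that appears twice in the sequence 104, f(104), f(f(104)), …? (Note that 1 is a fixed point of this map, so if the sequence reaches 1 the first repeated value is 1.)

104 = (1,2,5)_9 → 642
642 = (7,8,3)_9 → 6578
6578 = (1,0,0,1,8)_9 → 4098
4098 = (5,5,5,3)_9 → 1956
1956 = (2,6,1,3)_9 → 1394
1394 = (1,8,1,8)_9 → 8194
8194 = (1,2,2,1,4)_9 → 290
290 = (3,5,2)_9 → 722
722 = (8,8,2)_9 → 8208
8208 = (1,2,2,3,0)_9 → 114
114 = (1,3,6)_9 → 1378
1378 = (1,8,0,1)_9 → 4098  — 4098 already appeared earlier.

4098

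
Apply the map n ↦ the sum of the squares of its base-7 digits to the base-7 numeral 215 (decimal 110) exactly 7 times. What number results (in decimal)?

110 = (2,1,5)_7 → 2² + 1² + 5² = 4 + 1 + 25 = 30
30 = (4,2)_7 → 4² + 2² = 16 + 4 = 20
20 = (2,6)_7 → 2² + 6² = 4 + 36 = 40
40 = (5,5)_7 → 5² + 5² = 25 + 25 = 50
50 = (1,0,1)_7 → 1² + 0² + 1² = 1 + 0 + 1 = 2
2 = (2)_7 → 2² = 4
4 = (4)_7 → 4² = 16

16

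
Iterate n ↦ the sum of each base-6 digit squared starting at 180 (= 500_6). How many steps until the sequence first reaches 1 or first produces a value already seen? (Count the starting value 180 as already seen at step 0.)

180 = (5,0,0)_6 → 5² + 0² + 0² = 25 + 0 + 0 = 25
25 = (4,1)_6 → 4² + 1² = 16 + 1 = 17
17 = (2,5)_6 → 2² + 5² = 4 + 25 = 29
29 = (4,5)_6 → 4² + 5² = 16 + 25 = 41
41 = (1,0,5)_6 → 1² + 0² + 5² = 1 + 0 + 25 = 26
26 = (4,2)_6 → 4² + 2² = 16 + 4 = 20
20 = (3,2)_6 → 3² + 2² = 9 + 4 = 13
13 = (2,1)_6 → 2² + 1² = 4 + 1 = 5
5 = (5)_6 → 5² = 25  — 25 repeats.
That took 9 steps.

9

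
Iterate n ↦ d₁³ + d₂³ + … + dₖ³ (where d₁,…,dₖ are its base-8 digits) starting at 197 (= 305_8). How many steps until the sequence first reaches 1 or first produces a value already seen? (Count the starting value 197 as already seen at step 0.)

197 = (3,0,5)_8 → 3³ + 0³ + 5³ = 152
152 = (2,3,0)_8 → 2³ + 3³ + 0³ = 35
35 = (4,3)_8 → 4³ + 3³ = 91
91 = (1,3,3)_8 → 1³ + 3³ + 3³ = 55
55 = (6,7)_8 → 6³ + 7³ = 559
559 = (1,0,5,7)_8 → 1³ + 0³ + 5³ + 7³ = 469
469 = (7,2,5)_8 → 7³ + 2³ + 5³ = 476
476 = (7,3,4)_8 → 7³ + 3³ + 4³ = 434
434 = (6,6,2)_8 → 6³ + 6³ + 2³ = 440
440 = (6,7,0)_8 → 6³ + 7³ + 0³ = 559  — 559 repeats.
That took 10 steps.

10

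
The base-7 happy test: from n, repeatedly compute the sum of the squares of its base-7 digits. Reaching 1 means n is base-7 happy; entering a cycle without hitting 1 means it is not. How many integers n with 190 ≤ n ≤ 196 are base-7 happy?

190: 190 → 46 → 52 → 10 → 10  — not base-7 happy
191: 191 → 49 → 1  — base-7 happy
192: 192 → 54 → 26 → 34 → 52 → 10 → 10  — not base-7 happy
193: 193 → 61 → 27 → 45 → 45  — not base-7 happy
194: 194 → 70 → 10 → 10  — not base-7 happy
195: 195 → 81 → 33 → 41 → 61 → 27 → 45 → 45  — not base-7 happy
196: 196 → 16 → 8 → 2 → 4 → 16  — not base-7 happy
base-7 happy: 191

1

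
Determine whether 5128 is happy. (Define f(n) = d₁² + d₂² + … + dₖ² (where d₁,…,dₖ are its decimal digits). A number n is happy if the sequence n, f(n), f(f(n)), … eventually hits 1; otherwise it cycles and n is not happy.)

happy

5128 → 5² + 1² + 2² + 8² = 25 + 1 + 4 + 64 = 94
94 → 9² + 4² = 81 + 16 = 97
97 → 9² + 7² = 81 + 49 = 130
130 → 1² + 3² + 0² = 1 + 9 + 0 = 10
10 → 1² + 0² = 1 + 0 = 1  — reached 1.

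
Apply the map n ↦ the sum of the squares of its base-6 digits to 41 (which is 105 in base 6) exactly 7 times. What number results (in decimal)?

41 = (1,0,5)_6 → 1² + 0² + 5² = 1 + 0 + 25 = 26
26 = (4,2)_6 → 4² + 2² = 16 + 4 = 20
20 = (3,2)_6 → 3² + 2² = 9 + 4 = 13
13 = (2,1)_6 → 2² + 1² = 4 + 1 = 5
5 = (5)_6 → 5² = 25
25 = (4,1)_6 → 4² + 1² = 16 + 1 = 17
17 = (2,5)_6 → 2² + 5² = 4 + 25 = 29

29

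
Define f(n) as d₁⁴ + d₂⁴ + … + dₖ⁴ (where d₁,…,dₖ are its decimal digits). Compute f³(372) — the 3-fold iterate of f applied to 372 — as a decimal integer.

372 → 3⁴ + 7⁴ + 2⁴ = 2498
2498 → 2⁴ + 4⁴ + 9⁴ + 8⁴ = 10929
10929 → 1⁴ + 0⁴ + 9⁴ + 2⁴ + 9⁴ = 13139

13139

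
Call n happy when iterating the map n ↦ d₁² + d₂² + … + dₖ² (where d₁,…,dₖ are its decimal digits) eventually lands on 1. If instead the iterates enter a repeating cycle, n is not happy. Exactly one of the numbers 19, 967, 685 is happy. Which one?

19: 19 → 82 → 68 → 100 → 1  — reaches 1 (happy)
967: 967 → 166 → 73 → 58 → 89 → 145 → 42 → 20 → 4 → 16 → 37 → 58  — repeats 58 (not happy)
685: 685 → 125 → 30 → 9 → 81 → 65 → 61 → 37 → 58 → 89 → 145 → 42 → 20 → 4 → 16 → 37  — repeats 37 (not happy)

19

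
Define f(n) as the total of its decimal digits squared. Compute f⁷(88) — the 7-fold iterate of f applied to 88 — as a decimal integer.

88 → 128
128 → 69
69 → 117
117 → 51
51 → 26
26 → 40
40 → 16

16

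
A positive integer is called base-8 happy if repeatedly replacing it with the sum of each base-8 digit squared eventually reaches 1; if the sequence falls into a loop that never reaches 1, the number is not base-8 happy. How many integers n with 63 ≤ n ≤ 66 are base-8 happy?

63: 63 → 98 → 21 → 29 → 34 → 20 → 20  (repeats 20)
64: 64 → 1  (reaches 1)
65: 65 → 2 → 4 → 16 → 4  (repeats 4)
66: 66 → 5 → 25 → 10 → 5  (repeats 5)
base-8 happy: 64

1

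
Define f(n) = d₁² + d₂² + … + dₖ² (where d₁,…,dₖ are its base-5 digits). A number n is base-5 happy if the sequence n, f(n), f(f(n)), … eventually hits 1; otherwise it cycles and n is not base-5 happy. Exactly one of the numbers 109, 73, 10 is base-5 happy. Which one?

109: 109 → 33 → 11 → 5 → 1  — reaches 1 (base-5 happy)
73: 73 → 29 → 17 → 13 → 13  — repeats 13 (not base-5 happy)
10: 10 → 4 → 16 → 10  — repeats 10 (not base-5 happy)

109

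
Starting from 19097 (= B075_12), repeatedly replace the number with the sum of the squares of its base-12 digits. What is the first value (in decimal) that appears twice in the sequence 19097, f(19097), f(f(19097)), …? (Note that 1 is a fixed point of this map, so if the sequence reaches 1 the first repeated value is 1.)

19097 = (11,0,7,5)_12 → 11² + 0² + 7² + 5² = 121 + 0 + 49 + 25 = 195
195 = (1,4,3)_12 → 1² + 4² + 3² = 1 + 16 + 9 = 26
26 = (2,2)_12 → 2² + 2² = 4 + 4 = 8
8 = (8)_12 → 8² = 64
64 = (5,4)_12 → 5² + 4² = 25 + 16 = 41
41 = (3,5)_12 → 3² + 5² = 9 + 25 = 34
34 = (2,10)_12 → 2² + 10² = 4 + 100 = 104
104 = (8,8)_12 → 8² + 8² = 64 + 64 = 128
128 = (10,8)_12 → 10² + 8² = 100 + 64 = 164
164 = (1,1,8)_12 → 1² + 1² + 8² = 1 + 1 + 64 = 66
66 = (5,6)_12 → 5² + 6² = 25 + 36 = 61
61 = (5,1)_12 → 5² + 1² = 25 + 1 = 26  — 26 already appeared earlier.

26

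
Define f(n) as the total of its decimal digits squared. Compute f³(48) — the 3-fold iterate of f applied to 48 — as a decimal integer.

52

48 → 80
80 → 64
64 → 52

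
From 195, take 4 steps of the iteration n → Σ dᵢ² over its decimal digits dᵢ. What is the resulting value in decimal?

195 → 1² + 9² + 5² = 107
107 → 1² + 0² + 7² = 50
50 → 5² + 0² = 25
25 → 2² + 5² = 29

29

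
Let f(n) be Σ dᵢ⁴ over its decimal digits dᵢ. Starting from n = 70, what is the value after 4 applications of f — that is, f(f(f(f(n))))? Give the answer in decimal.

70 → 7⁴ + 0⁴ = 2401
2401 → 2⁴ + 4⁴ + 0⁴ + 1⁴ = 273
273 → 2⁴ + 7⁴ + 3⁴ = 2498
2498 → 2⁴ + 4⁴ + 9⁴ + 8⁴ = 10929

10929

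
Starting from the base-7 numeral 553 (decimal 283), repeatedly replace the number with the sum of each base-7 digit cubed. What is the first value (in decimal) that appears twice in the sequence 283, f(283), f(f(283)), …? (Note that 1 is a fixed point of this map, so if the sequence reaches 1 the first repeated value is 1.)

217

283 = (5,5,3)_7 → 5³ + 5³ + 3³ = 277
277 = (5,4,4)_7 → 5³ + 4³ + 4³ = 253
253 = (5,1,1)_7 → 5³ + 1³ + 1³ = 127
127 = (2,4,1)_7 → 2³ + 4³ + 1³ = 73
73 = (1,3,3)_7 → 1³ + 3³ + 3³ = 55
55 = (1,0,6)_7 → 1³ + 0³ + 6³ = 217
217 = (4,3,0)_7 → 4³ + 3³ + 0³ = 91
91 = (1,6,0)_7 → 1³ + 6³ + 0³ = 217  — 217 already appeared earlier.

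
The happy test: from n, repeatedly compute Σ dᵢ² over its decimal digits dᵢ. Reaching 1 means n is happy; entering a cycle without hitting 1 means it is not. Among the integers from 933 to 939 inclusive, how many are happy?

933: 933 → 99 → 162 → 41 → 17 → 50 → 25 → 29 → 85 → 89 → 145 → 42 → 20 → 4 → 16 → 37 → 58 → 89  (repeats 89)
934: 934 → 106 → 37 → 58 → 89 → 145 → 42 → 20 → 4 → 16 → 37  (repeats 37)
935: 935 → 115 → 27 → 53 → 34 → 25 → 29 → 85 → 89 → 145 → 42 → 20 → 4 → 16 → 37 → 58 → 89  (repeats 89)
936: 936 → 126 → 41 → 17 → 50 → 25 → 29 → 85 → 89 → 145 → 42 → 20 → 4 → 16 → 37 → 58 → 89  (repeats 89)
937: 937 → 139 → 91 → 82 → 68 → 100 → 1  (reaches 1)
938: 938 → 154 → 42 → 20 → 4 → 16 → 37 → 58 → 89 → 145 → 42  (repeats 42)
939: 939 → 171 → 51 → 26 → 40 → 16 → 37 → 58 → 89 → 145 → 42 → 20 → 4 → 16  (repeats 16)
happy: 937

1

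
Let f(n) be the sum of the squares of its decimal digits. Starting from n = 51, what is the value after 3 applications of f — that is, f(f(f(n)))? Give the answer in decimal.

51 → 5² + 1² = 25 + 1 = 26
26 → 2² + 6² = 4 + 36 = 40
40 → 4² + 0² = 16 + 0 = 16

16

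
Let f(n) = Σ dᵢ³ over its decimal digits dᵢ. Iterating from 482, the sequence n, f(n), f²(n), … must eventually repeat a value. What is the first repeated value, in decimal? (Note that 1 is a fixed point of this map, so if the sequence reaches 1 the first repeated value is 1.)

482 → 584
584 → 701
701 → 344
344 → 155
155 → 251
251 → 134
134 → 92
92 → 737
737 → 713
713 → 371
371 → 371  — 371 already appeared earlier.

371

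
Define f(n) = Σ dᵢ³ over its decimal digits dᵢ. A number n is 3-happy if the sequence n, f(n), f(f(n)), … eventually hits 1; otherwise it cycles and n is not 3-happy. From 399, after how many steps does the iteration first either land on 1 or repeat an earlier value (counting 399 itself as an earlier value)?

399 → 3³ + 9³ + 9³ = 27 + 729 + 729 = 1485
1485 → 1³ + 4³ + 8³ + 5³ = 1 + 64 + 512 + 125 = 702
702 → 7³ + 0³ + 2³ = 343 + 0 + 8 = 351
351 → 3³ + 5³ + 1³ = 27 + 125 + 1 = 153
153 → 1³ + 5³ + 3³ = 1 + 125 + 27 = 153  — 153 repeats.
That took 5 steps.

5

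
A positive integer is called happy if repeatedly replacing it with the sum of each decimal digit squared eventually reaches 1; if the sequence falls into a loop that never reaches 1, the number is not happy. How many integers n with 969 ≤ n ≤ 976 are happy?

969: 969 → 198 → 146 → 53 → 34 → 25 → 29 → 85 → 89 → 145 → 42 → 20 → 4 → 16 → 37 → 58 → 89  — not happy
970: 970 → 130 → 10 → 1  — happy
971: 971 → 131 → 11 → 2 → 4 → 16 → 37 → 58 → 89 → 145 → 42 → 20 → 4  — not happy
972: 972 → 134 → 26 → 40 → 16 → 37 → 58 → 89 → 145 → 42 → 20 → 4 → 16  — not happy
973: 973 → 139 → 91 → 82 → 68 → 100 → 1  — happy
974: 974 → 146 → 53 → 34 → 25 → 29 → 85 → 89 → 145 → 42 → 20 → 4 → 16 → 37 → 58 → 89  — not happy
975: 975 → 155 → 51 → 26 → 40 → 16 → 37 → 58 → 89 → 145 → 42 → 20 → 4 → 16  — not happy
976: 976 → 166 → 73 → 58 → 89 → 145 → 42 → 20 → 4 → 16 → 37 → 58  — not happy
happy: 970, 973

2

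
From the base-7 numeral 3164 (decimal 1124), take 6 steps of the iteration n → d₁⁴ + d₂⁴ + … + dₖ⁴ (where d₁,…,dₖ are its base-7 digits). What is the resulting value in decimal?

32

1124 = (3,1,6,4)_7 → 1634
1634 = (4,5,2,3)_7 → 978
978 = (2,5,6,5)_7 → 2562
2562 = (1,0,3,2,0)_7 → 98
98 = (2,0,0)_7 → 16
16 = (2,2)_7 → 32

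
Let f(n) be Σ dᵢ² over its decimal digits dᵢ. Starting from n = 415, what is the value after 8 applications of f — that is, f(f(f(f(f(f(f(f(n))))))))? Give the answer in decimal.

145

415 → 4² + 1² + 5² = 42
42 → 4² + 2² = 20
20 → 2² + 0² = 4
4 → 4² = 16
16 → 1² + 6² = 37
37 → 3² + 7² = 58
58 → 5² + 8² = 89
89 → 8² + 9² = 145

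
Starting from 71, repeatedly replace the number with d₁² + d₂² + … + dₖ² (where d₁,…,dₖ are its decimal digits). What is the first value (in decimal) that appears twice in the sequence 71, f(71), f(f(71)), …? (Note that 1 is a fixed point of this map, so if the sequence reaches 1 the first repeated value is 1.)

89

71 → 7² + 1² = 50
50 → 5² + 0² = 25
25 → 2² + 5² = 29
29 → 2² + 9² = 85
85 → 8² + 5² = 89
89 → 8² + 9² = 145
145 → 1² + 4² + 5² = 42
42 → 4² + 2² = 20
20 → 2² + 0² = 4
4 → 4² = 16
16 → 1² + 6² = 37
37 → 3² + 7² = 58
58 → 5² + 8² = 89  — 89 already appeared earlier.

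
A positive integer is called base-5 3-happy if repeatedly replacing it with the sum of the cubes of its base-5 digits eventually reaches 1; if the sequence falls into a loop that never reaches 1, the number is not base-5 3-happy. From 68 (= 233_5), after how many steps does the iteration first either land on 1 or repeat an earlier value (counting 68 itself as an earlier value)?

68 = (2,3,3)_5 → 2³ + 3³ + 3³ = 8 + 27 + 27 = 62
62 = (2,2,2)_5 → 2³ + 2³ + 2³ = 8 + 8 + 8 = 24
24 = (4,4)_5 → 4³ + 4³ = 64 + 64 = 128
128 = (1,0,0,3)_5 → 1³ + 0³ + 0³ + 3³ = 1 + 0 + 0 + 27 = 28
28 = (1,0,3)_5 → 1³ + 0³ + 3³ = 1 + 0 + 27 = 28  — 28 repeats.
That took 5 steps.

5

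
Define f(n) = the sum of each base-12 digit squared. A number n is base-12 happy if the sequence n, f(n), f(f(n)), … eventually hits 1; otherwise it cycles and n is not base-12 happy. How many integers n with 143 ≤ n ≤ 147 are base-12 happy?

143: 143 → 242 → 69 → 106 → 164 → 66 → 61 → 26 → 8 → 64 → 41 → 34 → 104 → 128 → 164  (repeats 164)
144: 144 → 1  (reaches 1)
145: 145 → 2 → 4 → 16 → 17 → 26 → 8 → 64 → 41 → 34 → 104 → 128 → 164 → 66 → 61 → 26  (repeats 26)
146: 146 → 5 → 25 → 5  (repeats 5)
147: 147 → 10 → 100 → 80 → 100  (repeats 100)
base-12 happy: 144

1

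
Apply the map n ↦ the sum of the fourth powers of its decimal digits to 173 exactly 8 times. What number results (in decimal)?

8208

173 → 1⁴ + 7⁴ + 3⁴ = 2483
2483 → 2⁴ + 4⁴ + 8⁴ + 3⁴ = 4449
4449 → 4⁴ + 4⁴ + 4⁴ + 9⁴ = 7329
7329 → 7⁴ + 3⁴ + 2⁴ + 9⁴ = 9059
9059 → 9⁴ + 0⁴ + 5⁴ + 9⁴ = 13747
13747 → 1⁴ + 3⁴ + 7⁴ + 4⁴ + 7⁴ = 5140
5140 → 5⁴ + 1⁴ + 4⁴ + 0⁴ = 882
882 → 8⁴ + 8⁴ + 2⁴ = 8208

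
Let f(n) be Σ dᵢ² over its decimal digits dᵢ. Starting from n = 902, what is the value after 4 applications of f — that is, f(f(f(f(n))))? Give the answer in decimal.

42

902 → 85
85 → 89
89 → 145
145 → 42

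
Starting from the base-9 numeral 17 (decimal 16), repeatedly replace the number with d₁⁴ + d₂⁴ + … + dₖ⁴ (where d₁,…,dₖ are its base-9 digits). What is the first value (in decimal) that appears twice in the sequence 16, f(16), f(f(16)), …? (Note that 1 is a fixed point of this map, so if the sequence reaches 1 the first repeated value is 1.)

4098

16 = (1,7)_9 → 1⁴ + 7⁴ = 1 + 2401 = 2402
2402 = (3,2,5,8)_9 → 3⁴ + 2⁴ + 5⁴ + 8⁴ = 81 + 16 + 625 + 4096 = 4818
4818 = (6,5,4,3)_9 → 6⁴ + 5⁴ + 4⁴ + 3⁴ = 1296 + 625 + 256 + 81 = 2258
2258 = (3,0,7,8)_9 → 3⁴ + 0⁴ + 7⁴ + 8⁴ = 81 + 0 + 2401 + 4096 = 6578
6578 = (1,0,0,1,8)_9 → 1⁴ + 0⁴ + 0⁴ + 1⁴ + 8⁴ = 1 + 0 + 0 + 1 + 4096 = 4098
4098 = (5,5,5,3)_9 → 5⁴ + 5⁴ + 5⁴ + 3⁴ = 625 + 625 + 625 + 81 = 1956
1956 = (2,6,1,3)_9 → 2⁴ + 6⁴ + 1⁴ + 3⁴ = 16 + 1296 + 1 + 81 = 1394
1394 = (1,8,1,8)_9 → 1⁴ + 8⁴ + 1⁴ + 8⁴ = 1 + 4096 + 1 + 4096 = 8194
8194 = (1,2,2,1,4)_9 → 1⁴ + 2⁴ + 2⁴ + 1⁴ + 4⁴ = 1 + 16 + 16 + 1 + 256 = 290
290 = (3,5,2)_9 → 3⁴ + 5⁴ + 2⁴ = 81 + 625 + 16 = 722
722 = (8,8,2)_9 → 8⁴ + 8⁴ + 2⁴ = 4096 + 4096 + 16 = 8208
8208 = (1,2,2,3,0)_9 → 1⁴ + 2⁴ + 2⁴ + 3⁴ + 0⁴ = 1 + 16 + 16 + 81 + 0 = 114
114 = (1,3,6)_9 → 1⁴ + 3⁴ + 6⁴ = 1 + 81 + 1296 = 1378
1378 = (1,8,0,1)_9 → 1⁴ + 8⁴ + 0⁴ + 1⁴ = 1 + 4096 + 0 + 1 = 4098  — 4098 already appeared earlier.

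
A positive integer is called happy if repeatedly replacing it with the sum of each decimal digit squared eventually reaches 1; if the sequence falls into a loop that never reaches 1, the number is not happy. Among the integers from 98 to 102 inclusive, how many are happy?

1

98: 98 → 145 → 42 → 20 → 4 → 16 → 37 → 58 → 89 → 145  — not happy
99: 99 → 162 → 41 → 17 → 50 → 25 → 29 → 85 → 89 → 145 → 42 → 20 → 4 → 16 → 37 → 58 → 89  — not happy
100: 100 → 1  — happy
101: 101 → 2 → 4 → 16 → 37 → 58 → 89 → 145 → 42 → 20 → 4  — not happy
102: 102 → 5 → 25 → 29 → 85 → 89 → 145 → 42 → 20 → 4 → 16 → 37 → 58 → 89  — not happy
happy: 100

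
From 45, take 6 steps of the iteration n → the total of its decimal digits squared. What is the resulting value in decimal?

85

45 → 4² + 5² = 16 + 25 = 41
41 → 4² + 1² = 16 + 1 = 17
17 → 1² + 7² = 1 + 49 = 50
50 → 5² + 0² = 25 + 0 = 25
25 → 2² + 5² = 4 + 25 = 29
29 → 2² + 9² = 4 + 81 = 85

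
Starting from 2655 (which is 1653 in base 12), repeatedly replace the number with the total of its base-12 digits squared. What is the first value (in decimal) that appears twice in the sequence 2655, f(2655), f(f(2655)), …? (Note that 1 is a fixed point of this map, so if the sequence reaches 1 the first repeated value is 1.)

5

2655 = (1,6,5,3)_12 → 1² + 6² + 5² + 3² = 71
71 = (5,11)_12 → 5² + 11² = 146
146 = (1,0,2)_12 → 1² + 0² + 2² = 5
5 = (5)_12 → 5² = 25
25 = (2,1)_12 → 2² + 1² = 5  — 5 already appeared earlier.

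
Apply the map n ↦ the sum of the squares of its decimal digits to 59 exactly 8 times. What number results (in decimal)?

4

59 → 5² + 9² = 106
106 → 1² + 0² + 6² = 37
37 → 3² + 7² = 58
58 → 5² + 8² = 89
89 → 8² + 9² = 145
145 → 1² + 4² + 5² = 42
42 → 4² + 2² = 20
20 → 2² + 0² = 4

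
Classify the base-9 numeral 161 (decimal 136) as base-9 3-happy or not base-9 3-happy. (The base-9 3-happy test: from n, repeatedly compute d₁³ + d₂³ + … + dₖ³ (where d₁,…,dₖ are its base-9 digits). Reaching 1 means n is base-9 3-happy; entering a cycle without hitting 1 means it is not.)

not base-9 3-happy

136 = (1,6,1)_9 → 1³ + 6³ + 1³ = 218
218 = (2,6,2)_9 → 2³ + 6³ + 2³ = 232
232 = (2,7,7)_9 → 2³ + 7³ + 7³ = 694
694 = (8,5,1)_9 → 8³ + 5³ + 1³ = 638
638 = (7,7,8)_9 → 7³ + 7³ + 8³ = 1198
1198 = (1,5,7,1)_9 → 1³ + 5³ + 7³ + 1³ = 470
470 = (5,7,2)_9 → 5³ + 7³ + 2³ = 476
476 = (5,7,8)_9 → 5³ + 7³ + 8³ = 980
980 = (1,3,0,8)_9 → 1³ + 3³ + 0³ + 8³ = 540
540 = (6,6,0)_9 → 6³ + 6³ + 0³ = 432
432 = (5,3,0)_9 → 5³ + 3³ + 0³ = 152
152 = (1,7,8)_9 → 1³ + 7³ + 8³ = 856
856 = (1,1,5,1)_9 → 1³ + 1³ + 5³ + 1³ = 128
128 = (1,5,2)_9 → 1³ + 5³ + 2³ = 134
134 = (1,5,8)_9 → 1³ + 5³ + 8³ = 638  — 638 already seen; the sequence cycles without reaching 1.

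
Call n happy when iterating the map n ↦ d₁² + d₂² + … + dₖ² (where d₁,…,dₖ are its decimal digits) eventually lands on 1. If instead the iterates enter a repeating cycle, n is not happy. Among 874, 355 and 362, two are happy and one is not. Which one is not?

355

874: 874 → 129 → 86 → 100 → 1  — reaches 1 (happy)
355: 355 → 59 → 106 → 37 → 58 → 89 → 145 → 42 → 20 → 4 → 16 → 37  — repeats 37 (not happy)
362: 362 → 49 → 97 → 130 → 10 → 1  — reaches 1 (happy)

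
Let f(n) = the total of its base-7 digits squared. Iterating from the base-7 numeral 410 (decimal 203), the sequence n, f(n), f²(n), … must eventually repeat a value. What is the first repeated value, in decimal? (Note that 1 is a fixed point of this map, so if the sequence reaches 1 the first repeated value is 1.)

203 = (4,1,0)_7 → 4² + 1² + 0² = 16 + 1 + 0 = 17
17 = (2,3)_7 → 2² + 3² = 4 + 9 = 13
13 = (1,6)_7 → 1² + 6² = 1 + 36 = 37
37 = (5,2)_7 → 5² + 2² = 25 + 4 = 29
29 = (4,1)_7 → 4² + 1² = 16 + 1 = 17  — 17 already appeared earlier.

17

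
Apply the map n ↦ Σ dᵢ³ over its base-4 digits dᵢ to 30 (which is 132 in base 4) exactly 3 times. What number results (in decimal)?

30 = (1,3,2)_4 → 1³ + 3³ + 2³ = 36
36 = (2,1,0)_4 → 2³ + 1³ + 0³ = 9
9 = (2,1)_4 → 2³ + 1³ = 9

9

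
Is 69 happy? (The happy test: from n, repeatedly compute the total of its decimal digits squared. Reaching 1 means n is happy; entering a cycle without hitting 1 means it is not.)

69 → 6² + 9² = 117
117 → 1² + 1² + 7² = 51
51 → 5² + 1² = 26
26 → 2² + 6² = 40
40 → 4² + 0² = 16
16 → 1² + 6² = 37
37 → 3² + 7² = 58
58 → 5² + 8² = 89
89 → 8² + 9² = 145
145 → 1² + 4² + 5² = 42
42 → 4² + 2² = 20
20 → 2² + 0² = 4
4 → 4² = 16  — 16 already seen; the sequence cycles without reaching 1.

not happy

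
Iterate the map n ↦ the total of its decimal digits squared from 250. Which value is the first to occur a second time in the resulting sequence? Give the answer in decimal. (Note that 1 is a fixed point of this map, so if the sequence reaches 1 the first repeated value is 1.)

89

250 → 29
29 → 85
85 → 89
89 → 145
145 → 42
42 → 20
20 → 4
4 → 16
16 → 37
37 → 58
58 → 89  — 89 already appeared earlier.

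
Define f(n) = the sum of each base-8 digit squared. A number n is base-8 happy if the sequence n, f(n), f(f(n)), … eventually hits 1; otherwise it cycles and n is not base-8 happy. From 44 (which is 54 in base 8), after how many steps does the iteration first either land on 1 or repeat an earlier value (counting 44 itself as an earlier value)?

44 = (5,4)_8 → 5² + 4² = 41
41 = (5,1)_8 → 5² + 1² = 26
26 = (3,2)_8 → 3² + 2² = 13
13 = (1,5)_8 → 1² + 5² = 26  — 26 repeats.
That took 4 steps.

4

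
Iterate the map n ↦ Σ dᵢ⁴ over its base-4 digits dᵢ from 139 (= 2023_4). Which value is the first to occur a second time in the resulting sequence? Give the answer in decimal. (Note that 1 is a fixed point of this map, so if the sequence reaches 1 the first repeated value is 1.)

139 = (2,0,2,3)_4 → 2⁴ + 0⁴ + 2⁴ + 3⁴ = 113
113 = (1,3,0,1)_4 → 1⁴ + 3⁴ + 0⁴ + 1⁴ = 83
83 = (1,1,0,3)_4 → 1⁴ + 1⁴ + 0⁴ + 3⁴ = 83  — 83 already appeared earlier.

83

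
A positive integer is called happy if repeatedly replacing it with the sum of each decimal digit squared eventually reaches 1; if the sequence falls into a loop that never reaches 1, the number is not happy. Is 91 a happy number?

91 → 9² + 1² = 82
82 → 8² + 2² = 68
68 → 6² + 8² = 100
100 → 1² + 0² + 0² = 1  — reached 1.

happy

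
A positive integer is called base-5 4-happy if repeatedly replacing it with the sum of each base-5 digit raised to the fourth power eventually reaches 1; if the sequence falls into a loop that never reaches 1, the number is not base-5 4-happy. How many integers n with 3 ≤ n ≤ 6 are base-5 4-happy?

1

3: 3 → 81 → 83 → 163 → 99 → 593 → 499 → 849 → 595 → 593  — not base-5 4-happy
4: 4 → 256 → 18 → 162 → 34 → 258 → 98 → 418 → 244 → 594 → 674 → 514 → 528 → 338 → 194 → 354 → 528  — not base-5 4-happy
5: 5 → 1  — base-5 4-happy
6: 6 → 2 → 16 → 82 → 98 → 418 → 244 → 594 → 674 → 514 → 528 → 338 → 194 → 354 → 528  — not base-5 4-happy
base-5 4-happy: 5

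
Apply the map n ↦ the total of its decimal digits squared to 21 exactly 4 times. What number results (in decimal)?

85

21 → 5
5 → 25
25 → 29
29 → 85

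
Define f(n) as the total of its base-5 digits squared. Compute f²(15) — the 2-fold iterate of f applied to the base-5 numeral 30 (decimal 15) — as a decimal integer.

17

15 = (3,0)_5 → 3² + 0² = 9 + 0 = 9
9 = (1,4)_5 → 1² + 4² = 1 + 16 = 17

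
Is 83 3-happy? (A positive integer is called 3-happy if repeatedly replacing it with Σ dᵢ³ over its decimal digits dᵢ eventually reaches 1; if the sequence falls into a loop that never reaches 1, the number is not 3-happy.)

83 → 8³ + 3³ = 512 + 27 = 539
539 → 5³ + 3³ + 9³ = 125 + 27 + 729 = 881
881 → 8³ + 8³ + 1³ = 512 + 512 + 1 = 1025
1025 → 1³ + 0³ + 2³ + 5³ = 1 + 0 + 8 + 125 = 134
134 → 1³ + 3³ + 4³ = 1 + 27 + 64 = 92
92 → 9³ + 2³ = 729 + 8 = 737
737 → 7³ + 3³ + 7³ = 343 + 27 + 343 = 713
713 → 7³ + 1³ + 3³ = 343 + 1 + 27 = 371
371 → 3³ + 7³ + 1³ = 27 + 343 + 1 = 371  — 371 already seen; the sequence cycles without reaching 1.

not 3-happy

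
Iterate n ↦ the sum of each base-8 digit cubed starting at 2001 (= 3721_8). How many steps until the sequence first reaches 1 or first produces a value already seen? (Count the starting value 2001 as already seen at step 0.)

11

2001 = (3,7,2,1)_8 → 3³ + 7³ + 2³ + 1³ = 379
379 = (5,7,3)_8 → 5³ + 7³ + 3³ = 495
495 = (7,5,7)_8 → 7³ + 5³ + 7³ = 811
811 = (1,4,5,3)_8 → 1³ + 4³ + 5³ + 3³ = 217
217 = (3,3,1)_8 → 3³ + 3³ + 1³ = 55
55 = (6,7)_8 → 6³ + 7³ = 559
559 = (1,0,5,7)_8 → 1³ + 0³ + 5³ + 7³ = 469
469 = (7,2,5)_8 → 7³ + 2³ + 5³ = 476
476 = (7,3,4)_8 → 7³ + 3³ + 4³ = 434
434 = (6,6,2)_8 → 6³ + 6³ + 2³ = 440
440 = (6,7,0)_8 → 6³ + 7³ + 0³ = 559  — 559 repeats.
That took 11 steps.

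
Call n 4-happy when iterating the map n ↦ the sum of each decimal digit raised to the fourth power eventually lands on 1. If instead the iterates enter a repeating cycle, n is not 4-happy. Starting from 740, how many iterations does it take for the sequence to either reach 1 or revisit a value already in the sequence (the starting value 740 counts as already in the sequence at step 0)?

740 → 7⁴ + 4⁴ + 0⁴ = 2401 + 256 + 0 = 2657
2657 → 2⁴ + 6⁴ + 5⁴ + 7⁴ = 16 + 1296 + 625 + 2401 = 4338
4338 → 4⁴ + 3⁴ + 3⁴ + 8⁴ = 256 + 81 + 81 + 4096 = 4514
4514 → 4⁴ + 5⁴ + 1⁴ + 4⁴ = 256 + 625 + 1 + 256 = 1138
1138 → 1⁴ + 1⁴ + 3⁴ + 8⁴ = 1 + 1 + 81 + 4096 = 4179
4179 → 4⁴ + 1⁴ + 7⁴ + 9⁴ = 256 + 1 + 2401 + 6561 = 9219
9219 → 9⁴ + 2⁴ + 1⁴ + 9⁴ = 6561 + 16 + 1 + 6561 = 13139
13139 → 1⁴ + 3⁴ + 1⁴ + 3⁴ + 9⁴ = 1 + 81 + 1 + 81 + 6561 = 6725
6725 → 6⁴ + 7⁴ + 2⁴ + 5⁴ = 1296 + 2401 + 16 + 625 = 4338  — 4338 repeats.
That took 9 steps.

9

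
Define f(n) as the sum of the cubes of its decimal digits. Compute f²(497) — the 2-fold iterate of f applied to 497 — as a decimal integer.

245

497 → 1136
1136 → 245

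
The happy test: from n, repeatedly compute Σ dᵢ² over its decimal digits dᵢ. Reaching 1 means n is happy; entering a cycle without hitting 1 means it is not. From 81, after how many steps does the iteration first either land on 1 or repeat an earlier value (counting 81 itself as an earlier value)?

11

81 → 8² + 1² = 65
65 → 6² + 5² = 61
61 → 6² + 1² = 37
37 → 3² + 7² = 58
58 → 5² + 8² = 89
89 → 8² + 9² = 145
145 → 1² + 4² + 5² = 42
42 → 4² + 2² = 20
20 → 2² + 0² = 4
4 → 4² = 16
16 → 1² + 6² = 37  — 37 repeats.
That took 11 steps.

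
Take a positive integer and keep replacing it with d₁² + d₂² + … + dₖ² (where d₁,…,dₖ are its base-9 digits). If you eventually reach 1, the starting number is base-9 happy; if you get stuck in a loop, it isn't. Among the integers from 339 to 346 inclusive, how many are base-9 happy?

339: 339 → 53 → 89 → 65 → 53  — not base-9 happy
340: 340 → 66 → 58 → 52 → 74 → 68 → 74  — not base-9 happy
341: 341 → 81 → 1  — base-9 happy
342: 342 → 20 → 8 → 64 → 50 → 50  — not base-9 happy
343: 343 → 21 → 13 → 17 → 65 → 53 → 89 → 65  — not base-9 happy
344: 344 → 24 → 40 → 32 → 34 → 58 → 52 → 74 → 68 → 74  — not base-9 happy
345: 345 → 29 → 13 → 17 → 65 → 53 → 89 → 65  — not base-9 happy
346: 346 → 36 → 16 → 50 → 50  — not base-9 happy
base-9 happy: 341

1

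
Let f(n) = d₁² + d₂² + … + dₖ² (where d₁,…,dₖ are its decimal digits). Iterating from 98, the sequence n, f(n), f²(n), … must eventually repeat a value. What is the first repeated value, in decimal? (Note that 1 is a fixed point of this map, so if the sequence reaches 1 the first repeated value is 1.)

98 → 9² + 8² = 81 + 64 = 145
145 → 1² + 4² + 5² = 1 + 16 + 25 = 42
42 → 4² + 2² = 16 + 4 = 20
20 → 2² + 0² = 4 + 0 = 4
4 → 4² = 16
16 → 1² + 6² = 1 + 36 = 37
37 → 3² + 7² = 9 + 49 = 58
58 → 5² + 8² = 25 + 64 = 89
89 → 8² + 9² = 64 + 81 = 145  — 145 already appeared earlier.

145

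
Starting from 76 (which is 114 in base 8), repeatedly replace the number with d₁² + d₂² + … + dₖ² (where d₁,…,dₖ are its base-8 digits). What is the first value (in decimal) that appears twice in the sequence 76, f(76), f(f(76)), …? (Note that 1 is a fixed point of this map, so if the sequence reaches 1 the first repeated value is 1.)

76 = (1,1,4)_8 → 1² + 1² + 4² = 18
18 = (2,2)_8 → 2² + 2² = 8
8 = (1,0)_8 → 1² + 0² = 1  — reached the fixed point 1.
1 → 1, so 1 is the first repeated value.

1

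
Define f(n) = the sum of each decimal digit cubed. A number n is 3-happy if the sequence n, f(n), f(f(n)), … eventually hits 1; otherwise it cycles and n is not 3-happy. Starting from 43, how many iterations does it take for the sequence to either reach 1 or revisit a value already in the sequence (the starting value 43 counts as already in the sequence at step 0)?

43 → 4³ + 3³ = 64 + 27 = 91
91 → 9³ + 1³ = 729 + 1 = 730
730 → 7³ + 3³ + 0³ = 343 + 27 + 0 = 370
370 → 3³ + 7³ + 0³ = 27 + 343 + 0 = 370  — 370 repeats.
That took 4 steps.

4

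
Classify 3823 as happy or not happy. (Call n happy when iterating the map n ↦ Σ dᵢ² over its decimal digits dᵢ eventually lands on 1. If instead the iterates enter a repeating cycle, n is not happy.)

happy

3823 → 86
86 → 100
100 → 1  — reached 1.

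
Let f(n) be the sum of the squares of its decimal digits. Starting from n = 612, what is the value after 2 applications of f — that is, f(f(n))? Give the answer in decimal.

612 → 41
41 → 17

17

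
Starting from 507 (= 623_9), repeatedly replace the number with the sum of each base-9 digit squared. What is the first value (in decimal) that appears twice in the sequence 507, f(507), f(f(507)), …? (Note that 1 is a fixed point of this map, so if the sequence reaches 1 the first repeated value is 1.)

41

507 = (6,2,3)_9 → 6² + 2² + 3² = 49
49 = (5,4)_9 → 5² + 4² = 41
41 = (4,5)_9 → 4² + 5² = 41  — 41 already appeared earlier.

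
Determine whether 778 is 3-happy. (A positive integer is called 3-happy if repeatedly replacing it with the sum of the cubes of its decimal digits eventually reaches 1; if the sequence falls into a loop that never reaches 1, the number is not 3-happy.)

3-happy

778 → 7³ + 7³ + 8³ = 343 + 343 + 512 = 1198
1198 → 1³ + 1³ + 9³ + 8³ = 1 + 1 + 729 + 512 = 1243
1243 → 1³ + 2³ + 4³ + 3³ = 1 + 8 + 64 + 27 = 100
100 → 1³ + 0³ + 0³ = 1 + 0 + 0 = 1  — reached 1.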